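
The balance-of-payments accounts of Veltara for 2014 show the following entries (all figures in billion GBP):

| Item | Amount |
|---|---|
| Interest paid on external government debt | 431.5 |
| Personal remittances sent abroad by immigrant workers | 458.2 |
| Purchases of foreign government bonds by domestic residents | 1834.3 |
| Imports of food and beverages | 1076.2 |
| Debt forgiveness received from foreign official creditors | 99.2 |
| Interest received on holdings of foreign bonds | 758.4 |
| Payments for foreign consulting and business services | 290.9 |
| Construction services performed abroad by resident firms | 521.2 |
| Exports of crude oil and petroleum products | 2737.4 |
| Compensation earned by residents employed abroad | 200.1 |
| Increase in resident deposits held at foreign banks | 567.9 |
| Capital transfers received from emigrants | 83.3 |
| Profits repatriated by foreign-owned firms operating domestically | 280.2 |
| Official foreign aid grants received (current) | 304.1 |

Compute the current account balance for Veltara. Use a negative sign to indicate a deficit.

1984.2

Goods: 2737.4 - 1076.2 = 1661.2
Services: 521.2 - 290.9 = 230.3
Primary income: -431.5 - 280.2 + 758.4 + 200.1 = 246.8
Secondary income: 304.1 - 458.2 = -154.1
Current account = 1661.2 + 230.3 + 246.8 + (-154.1) = 1984.2
(Excluded from the current account — financial account: purchases of foreign government bonds by domestic residents 1834.3, increase in resident deposits held at foreign banks 567.9; capital account: debt forgiveness received from foreign official creditors 99.2, capital transfers received from emigrants 83.3.)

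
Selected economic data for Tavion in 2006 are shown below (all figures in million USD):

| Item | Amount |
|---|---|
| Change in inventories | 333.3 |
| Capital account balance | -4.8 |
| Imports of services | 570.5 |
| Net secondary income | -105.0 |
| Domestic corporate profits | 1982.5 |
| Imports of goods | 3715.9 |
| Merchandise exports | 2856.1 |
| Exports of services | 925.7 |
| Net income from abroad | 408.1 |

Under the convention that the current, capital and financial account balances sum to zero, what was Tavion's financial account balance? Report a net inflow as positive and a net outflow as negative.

Goods balance = 2856.1 - 3715.9 = -859.8
Services balance = 925.7 - 570.5 = 355.2
Trade balance (goods + services) = -859.8 + 355.2 = -504.6
Net primary income = 408.1
Net secondary income = -105.0
Current account = -504.6 + 408.1 + (-105.0) = -201.5
Financial account = -(-201.5 + (-4.8)) = 206.3

206.3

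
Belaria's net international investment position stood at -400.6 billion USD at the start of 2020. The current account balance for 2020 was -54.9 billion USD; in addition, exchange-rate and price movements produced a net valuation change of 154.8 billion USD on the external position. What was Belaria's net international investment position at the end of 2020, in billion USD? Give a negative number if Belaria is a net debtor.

-300.7

Change in NIIP = current account + net valuation change = -54.9 + 154.8 = 99.9
End-of-year NIIP = -400.6 + 99.9 = -300.7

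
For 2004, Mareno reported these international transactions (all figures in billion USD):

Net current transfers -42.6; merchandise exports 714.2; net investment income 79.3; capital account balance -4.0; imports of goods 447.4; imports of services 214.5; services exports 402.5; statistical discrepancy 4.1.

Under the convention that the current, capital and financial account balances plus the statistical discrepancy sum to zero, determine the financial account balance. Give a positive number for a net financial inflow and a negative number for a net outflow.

-491.6

Goods balance = 714.2 - 447.4 = 266.8
Services balance = 402.5 - 214.5 = 188.0
Trade balance (goods + services) = 266.8 + 188.0 = 454.8
Net primary income = 79.3
Net secondary income = -42.6
Current account = 454.8 + 79.3 + (-42.6) = 491.5
Financial account = -(491.5 + (-4.0) + 4.1) = -491.6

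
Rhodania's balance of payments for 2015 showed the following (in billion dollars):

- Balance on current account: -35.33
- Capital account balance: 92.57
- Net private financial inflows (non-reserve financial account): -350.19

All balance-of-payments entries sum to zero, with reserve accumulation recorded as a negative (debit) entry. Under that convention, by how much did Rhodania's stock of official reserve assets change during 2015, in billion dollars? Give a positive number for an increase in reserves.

-292.95

Official reserve transactions balance = -((-35.33) + 92.57 + (-350.19)) = 292.95
An accumulation of reserves is recorded as a debit (negative entry), so the change in the stock of reserves is the negative of that balance.
Change in official reserves = -(292.95) = -292.95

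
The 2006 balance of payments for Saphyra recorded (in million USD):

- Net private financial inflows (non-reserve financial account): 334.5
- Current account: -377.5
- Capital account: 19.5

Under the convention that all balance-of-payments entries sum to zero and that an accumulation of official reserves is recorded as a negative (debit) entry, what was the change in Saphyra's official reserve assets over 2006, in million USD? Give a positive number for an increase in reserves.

Official reserve transactions balance = -((-377.5) + 19.5 + 334.5) = 23.5
An accumulation of reserves is recorded as a debit (negative entry), so the change in the stock of reserves is the negative of that balance.
Change in official reserves = -(23.5) = -23.5

-23.5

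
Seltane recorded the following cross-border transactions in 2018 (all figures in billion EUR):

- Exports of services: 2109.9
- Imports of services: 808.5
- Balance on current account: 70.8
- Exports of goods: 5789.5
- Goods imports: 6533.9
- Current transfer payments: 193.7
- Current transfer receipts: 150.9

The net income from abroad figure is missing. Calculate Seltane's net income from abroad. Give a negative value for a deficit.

Current account = goods balance + services balance + net primary income + net secondary income
Sum of the known components = 514.2
Net income from abroad = CA - (known components) = 70.8 - 514.2 = -443.4

-443.4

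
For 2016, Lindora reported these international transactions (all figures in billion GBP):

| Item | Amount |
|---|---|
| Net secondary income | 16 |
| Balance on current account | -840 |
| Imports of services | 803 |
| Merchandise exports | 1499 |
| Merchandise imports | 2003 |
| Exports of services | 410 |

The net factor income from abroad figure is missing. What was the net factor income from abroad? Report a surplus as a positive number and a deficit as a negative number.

41

Current account = goods balance + services balance + net primary income + net secondary income
Sum of the known components = -881
Net factor income from abroad = CA - (known components) = -840 - (-881) = 41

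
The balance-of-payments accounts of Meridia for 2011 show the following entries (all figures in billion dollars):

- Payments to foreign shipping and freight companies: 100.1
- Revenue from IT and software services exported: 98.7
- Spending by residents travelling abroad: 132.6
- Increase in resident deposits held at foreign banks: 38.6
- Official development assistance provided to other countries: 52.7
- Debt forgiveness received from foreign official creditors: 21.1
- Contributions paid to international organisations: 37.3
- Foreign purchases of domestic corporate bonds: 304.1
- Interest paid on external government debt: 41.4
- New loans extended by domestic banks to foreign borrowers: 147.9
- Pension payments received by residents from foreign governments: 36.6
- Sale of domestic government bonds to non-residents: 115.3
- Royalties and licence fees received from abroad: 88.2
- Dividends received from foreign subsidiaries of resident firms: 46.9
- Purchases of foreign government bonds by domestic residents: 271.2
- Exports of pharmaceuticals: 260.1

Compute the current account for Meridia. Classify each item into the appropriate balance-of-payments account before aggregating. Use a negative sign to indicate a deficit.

Goods: 260.1
Services: -132.6 + 98.7 + 88.2 - 100.1 = -45.8
Primary income: -41.4 + 46.9 = 5.5
Secondary income: -52.7 - 37.3 + 36.6 = -53.4
Current account = 260.1 + (-45.8) + 5.5 + (-53.4) = 166.4
(Excluded from the current account — financial account: increase in resident deposits held at foreign banks 38.6, foreign purchases of domestic corporate bonds 304.1, new loans extended by domestic banks to foreign borrowers 147.9, sale of domestic government bonds to non-residents 115.3, purchases of foreign government bonds by domestic residents 271.2; capital account: debt forgiveness received from foreign official creditors 21.1.)

166.4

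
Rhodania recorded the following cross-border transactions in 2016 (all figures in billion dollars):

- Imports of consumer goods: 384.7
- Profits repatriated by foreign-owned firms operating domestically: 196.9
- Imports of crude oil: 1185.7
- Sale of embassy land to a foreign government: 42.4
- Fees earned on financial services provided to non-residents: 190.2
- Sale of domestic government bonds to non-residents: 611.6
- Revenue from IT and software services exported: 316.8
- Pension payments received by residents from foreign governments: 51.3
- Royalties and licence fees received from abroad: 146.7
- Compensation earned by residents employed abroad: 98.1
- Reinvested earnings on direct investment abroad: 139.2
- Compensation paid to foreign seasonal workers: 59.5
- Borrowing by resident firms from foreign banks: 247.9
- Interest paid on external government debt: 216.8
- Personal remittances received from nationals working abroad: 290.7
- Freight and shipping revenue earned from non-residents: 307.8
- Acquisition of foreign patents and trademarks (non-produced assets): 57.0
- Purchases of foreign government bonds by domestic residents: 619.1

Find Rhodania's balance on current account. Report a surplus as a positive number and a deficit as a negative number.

Goods: -1185.7 - 384.7 = -1570.4
Services: 190.2 + 146.7 + 307.8 + 316.8 = 961.5
Primary income: 98.1 + 139.2 - 216.8 - 196.9 - 59.5 = -235.9
Secondary income: 51.3 + 290.7 = 342.0
Current account = (-1570.4) + 961.5 + (-235.9) + 342.0 = -502.8
(Excluded from the current account — capital account: sale of embassy land to a foreign government 42.4, acquisition of foreign patents and trademarks (non-produced assets) 57.0; financial account: sale of domestic government bonds to non-residents 611.6, borrowing by resident firms from foreign banks 247.9, purchases of foreign government bonds by domestic residents 619.1.)

-502.8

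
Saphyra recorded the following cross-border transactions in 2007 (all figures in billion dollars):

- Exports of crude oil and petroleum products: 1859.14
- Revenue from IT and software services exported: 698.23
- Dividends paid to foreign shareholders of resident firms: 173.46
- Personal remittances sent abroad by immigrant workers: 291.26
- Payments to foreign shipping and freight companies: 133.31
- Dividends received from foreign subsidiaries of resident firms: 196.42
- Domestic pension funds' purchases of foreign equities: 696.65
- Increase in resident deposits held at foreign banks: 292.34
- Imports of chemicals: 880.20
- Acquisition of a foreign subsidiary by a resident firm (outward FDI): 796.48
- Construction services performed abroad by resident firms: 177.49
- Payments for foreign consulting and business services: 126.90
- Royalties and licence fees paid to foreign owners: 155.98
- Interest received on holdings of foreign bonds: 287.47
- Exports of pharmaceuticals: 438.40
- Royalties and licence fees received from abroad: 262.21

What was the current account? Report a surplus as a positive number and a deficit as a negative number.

2158.25

Goods: -880.20 + 438.40 + 1859.14 = 1417.34
Services: 262.21 - 126.90 + 177.49 - 155.98 - 133.31 + 698.23 = 721.74
Primary income: -173.46 + 196.42 + 287.47 = 310.43
Secondary income: -291.26
Current account = 1417.34 + 721.74 + 310.43 + (-291.26) = 2158.25
(Excluded from the current account — financial account: domestic pension funds' purchases of foreign equities 696.65, increase in resident deposits held at foreign banks 292.34, acquisition of a foreign subsidiary by a resident firm (outward FDI) 796.48.)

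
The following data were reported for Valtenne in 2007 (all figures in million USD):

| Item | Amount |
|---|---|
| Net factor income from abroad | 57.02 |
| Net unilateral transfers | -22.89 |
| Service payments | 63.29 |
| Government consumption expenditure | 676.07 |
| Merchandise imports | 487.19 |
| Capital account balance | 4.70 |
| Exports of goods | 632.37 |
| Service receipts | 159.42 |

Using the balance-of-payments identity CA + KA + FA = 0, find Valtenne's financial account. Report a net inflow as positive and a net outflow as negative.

-280.14

Goods balance = 632.37 - 487.19 = 145.18
Services balance = 159.42 - 63.29 = 96.13
Trade balance (goods + services) = 145.18 + 96.13 = 241.31
Net primary income = 57.02
Net secondary income = -22.89
Current account = 241.31 + 57.02 + (-22.89) = 275.44
Financial account = -(275.44 + 4.70) = -280.14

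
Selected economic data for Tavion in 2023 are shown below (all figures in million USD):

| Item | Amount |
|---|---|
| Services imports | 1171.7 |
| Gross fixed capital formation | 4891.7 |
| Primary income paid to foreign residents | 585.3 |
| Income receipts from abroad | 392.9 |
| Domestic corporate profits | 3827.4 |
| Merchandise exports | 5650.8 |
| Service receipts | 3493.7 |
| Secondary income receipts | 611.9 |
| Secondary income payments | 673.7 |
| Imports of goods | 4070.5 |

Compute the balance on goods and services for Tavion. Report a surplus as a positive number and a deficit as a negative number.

3902.3

Goods balance = 5650.8 - 4070.5 = 1580.3
Services balance = 3493.7 - 1171.7 = 2322.0
Trade balance (goods + services) = 1580.3 + 2322.0 = 3902.3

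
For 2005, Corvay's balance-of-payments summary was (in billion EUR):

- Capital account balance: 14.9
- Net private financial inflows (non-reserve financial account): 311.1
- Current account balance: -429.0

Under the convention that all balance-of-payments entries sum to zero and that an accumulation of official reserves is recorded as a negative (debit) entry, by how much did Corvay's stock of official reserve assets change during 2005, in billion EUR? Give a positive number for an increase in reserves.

Official reserve transactions balance = -((-429.0) + 14.9 + 311.1) = 103.0
An accumulation of reserves is recorded as a debit (negative entry), so the change in the stock of reserves is the negative of that balance.
Change in official reserves = -(103.0) = -103.0

-103.0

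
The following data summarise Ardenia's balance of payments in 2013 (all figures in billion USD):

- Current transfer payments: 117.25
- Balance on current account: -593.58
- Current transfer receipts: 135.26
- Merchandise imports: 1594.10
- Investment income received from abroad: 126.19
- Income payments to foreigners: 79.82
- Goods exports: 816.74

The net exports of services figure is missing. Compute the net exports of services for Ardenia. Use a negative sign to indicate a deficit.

119.40

Current account = goods balance + services balance + net primary income + net secondary income
Sum of the known components = -712.98
Net exports of services = CA - (known components) = -593.58 - (-712.98) = 119.40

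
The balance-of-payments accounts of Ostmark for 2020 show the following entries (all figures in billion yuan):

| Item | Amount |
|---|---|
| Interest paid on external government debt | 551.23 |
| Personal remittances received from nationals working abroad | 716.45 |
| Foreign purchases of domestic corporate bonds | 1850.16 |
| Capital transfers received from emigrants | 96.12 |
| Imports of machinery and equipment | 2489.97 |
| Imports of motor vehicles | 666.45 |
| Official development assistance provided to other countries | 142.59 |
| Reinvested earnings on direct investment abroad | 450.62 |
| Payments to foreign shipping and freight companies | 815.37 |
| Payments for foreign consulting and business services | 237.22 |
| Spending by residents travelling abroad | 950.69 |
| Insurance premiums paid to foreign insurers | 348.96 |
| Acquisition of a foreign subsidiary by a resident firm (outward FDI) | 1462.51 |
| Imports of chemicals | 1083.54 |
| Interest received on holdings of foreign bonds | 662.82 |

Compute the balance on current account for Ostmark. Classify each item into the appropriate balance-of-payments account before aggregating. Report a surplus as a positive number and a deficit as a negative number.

-5456.13

Goods: -1083.54 - 2489.97 - 666.45 = -4239.96
Services: -237.22 - 348.96 - 815.37 - 950.69 = -2352.24
Primary income: 662.82 + 450.62 - 551.23 = 562.21
Secondary income: -142.59 + 716.45 = 573.86
Current account = (-4239.96) + (-2352.24) + 562.21 + 573.86 = -5456.13
(Excluded from the current account — financial account: foreign purchases of domestic corporate bonds 1850.16, acquisition of a foreign subsidiary by a resident firm (outward FDI) 1462.51; capital account: capital transfers received from emigrants 96.12.)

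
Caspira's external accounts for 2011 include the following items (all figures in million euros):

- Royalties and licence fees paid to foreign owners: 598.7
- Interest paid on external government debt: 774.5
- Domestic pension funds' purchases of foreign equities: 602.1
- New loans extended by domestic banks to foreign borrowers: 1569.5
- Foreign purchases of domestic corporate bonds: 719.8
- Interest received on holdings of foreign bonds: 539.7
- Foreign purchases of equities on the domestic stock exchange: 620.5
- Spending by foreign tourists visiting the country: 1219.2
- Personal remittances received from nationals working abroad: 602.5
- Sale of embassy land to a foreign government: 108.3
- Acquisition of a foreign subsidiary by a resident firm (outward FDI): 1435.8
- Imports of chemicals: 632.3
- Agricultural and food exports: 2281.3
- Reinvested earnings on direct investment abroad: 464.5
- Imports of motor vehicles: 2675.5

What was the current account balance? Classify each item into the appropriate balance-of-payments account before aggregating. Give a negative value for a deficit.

Goods: 2281.3 - 632.3 - 2675.5 = -1026.5
Services: 1219.2 - 598.7 = 620.5
Primary income: 539.7 - 774.5 + 464.5 = 229.7
Secondary income: 602.5
Current account = (-1026.5) + 620.5 + 229.7 + 602.5 = 426.2
(Excluded from the current account — financial account: domestic pension funds' purchases of foreign equities 602.1, new loans extended by domestic banks to foreign borrowers 1569.5, foreign purchases of domestic corporate bonds 719.8, foreign purchases of equities on the domestic stock exchange 620.5, acquisition of a foreign subsidiary by a resident firm (outward FDI) 1435.8; capital account: sale of embassy land to a foreign government 108.3.)

426.2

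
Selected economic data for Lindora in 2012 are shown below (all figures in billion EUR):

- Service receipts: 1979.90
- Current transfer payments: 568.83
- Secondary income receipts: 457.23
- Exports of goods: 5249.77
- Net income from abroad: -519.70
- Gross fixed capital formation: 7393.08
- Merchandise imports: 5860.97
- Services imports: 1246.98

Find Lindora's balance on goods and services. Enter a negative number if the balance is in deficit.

121.72

Goods balance = 5249.77 - 5860.97 = -611.20
Services balance = 1979.90 - 1246.98 = 732.92
Trade balance (goods + services) = -611.20 + 732.92 = 121.72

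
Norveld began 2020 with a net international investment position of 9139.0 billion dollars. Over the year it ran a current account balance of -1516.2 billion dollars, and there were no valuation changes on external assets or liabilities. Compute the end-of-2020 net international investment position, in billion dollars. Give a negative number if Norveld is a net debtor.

With no valuation effects, change in NIIP = current account = -1516.2
End-of-year NIIP = 9139.0 + (-1516.2) = 7622.8

7622.8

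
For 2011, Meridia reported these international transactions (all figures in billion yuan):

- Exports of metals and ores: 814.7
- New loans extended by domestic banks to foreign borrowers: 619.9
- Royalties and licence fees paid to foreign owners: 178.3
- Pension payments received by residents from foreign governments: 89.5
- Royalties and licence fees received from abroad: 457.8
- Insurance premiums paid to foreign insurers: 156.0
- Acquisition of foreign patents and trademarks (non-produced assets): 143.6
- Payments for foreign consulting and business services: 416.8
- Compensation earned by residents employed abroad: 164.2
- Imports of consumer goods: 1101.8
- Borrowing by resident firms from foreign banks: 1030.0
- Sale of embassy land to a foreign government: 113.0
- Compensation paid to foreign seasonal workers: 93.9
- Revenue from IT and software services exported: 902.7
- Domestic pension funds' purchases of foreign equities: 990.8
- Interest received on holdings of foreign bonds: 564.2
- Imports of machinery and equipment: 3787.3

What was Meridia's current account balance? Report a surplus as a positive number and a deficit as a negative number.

Goods: -1101.8 + 814.7 - 3787.3 = -4074.4
Services: 902.7 + 457.8 - 416.8 - 178.3 - 156.0 = 609.4
Primary income: 564.2 + 164.2 - 93.9 = 634.5
Secondary income: 89.5
Current account = (-4074.4) + 609.4 + 634.5 + 89.5 = -2741.0
(Excluded from the current account — financial account: new loans extended by domestic banks to foreign borrowers 619.9, borrowing by resident firms from foreign banks 1030.0, domestic pension funds' purchases of foreign equities 990.8; capital account: acquisition of foreign patents and trademarks (non-produced assets) 143.6, sale of embassy land to a foreign government 113.0.)

-2741.0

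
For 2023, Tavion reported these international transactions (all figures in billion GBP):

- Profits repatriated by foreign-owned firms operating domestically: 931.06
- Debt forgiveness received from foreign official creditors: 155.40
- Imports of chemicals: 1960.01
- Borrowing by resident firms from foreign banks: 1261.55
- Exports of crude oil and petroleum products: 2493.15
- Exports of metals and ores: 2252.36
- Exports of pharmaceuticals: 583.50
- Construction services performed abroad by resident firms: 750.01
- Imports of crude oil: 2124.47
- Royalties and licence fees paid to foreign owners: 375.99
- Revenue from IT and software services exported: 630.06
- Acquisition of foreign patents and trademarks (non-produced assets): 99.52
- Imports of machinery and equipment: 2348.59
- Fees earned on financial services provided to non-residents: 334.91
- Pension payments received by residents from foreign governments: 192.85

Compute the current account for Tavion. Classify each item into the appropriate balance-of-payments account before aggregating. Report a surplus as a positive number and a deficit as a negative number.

Goods: -2124.47 + 2252.36 - 2348.59 + 2493.15 + 583.50 - 1960.01 = -1104.06
Services: 334.91 + 750.01 - 375.99 + 630.06 = 1338.99
Primary income: -931.06
Secondary income: 192.85
Current account = (-1104.06) + 1338.99 + (-931.06) + 192.85 = -503.28
(Excluded from the current account — capital account: debt forgiveness received from foreign official creditors 155.40, acquisition of foreign patents and trademarks (non-produced assets) 99.52; financial account: borrowing by resident firms from foreign banks 1261.55.)

-503.28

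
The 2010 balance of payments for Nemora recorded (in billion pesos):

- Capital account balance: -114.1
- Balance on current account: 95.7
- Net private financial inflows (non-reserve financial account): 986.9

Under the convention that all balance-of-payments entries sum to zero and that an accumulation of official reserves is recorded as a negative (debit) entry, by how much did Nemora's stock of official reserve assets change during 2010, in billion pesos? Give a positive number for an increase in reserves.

Official reserve transactions balance = -(95.7 + (-114.1) + 986.9) = -968.5
An accumulation of reserves is recorded as a debit (negative entry), so the change in the stock of reserves is the negative of that balance.
Change in official reserves = -(-968.5) = 968.5

968.5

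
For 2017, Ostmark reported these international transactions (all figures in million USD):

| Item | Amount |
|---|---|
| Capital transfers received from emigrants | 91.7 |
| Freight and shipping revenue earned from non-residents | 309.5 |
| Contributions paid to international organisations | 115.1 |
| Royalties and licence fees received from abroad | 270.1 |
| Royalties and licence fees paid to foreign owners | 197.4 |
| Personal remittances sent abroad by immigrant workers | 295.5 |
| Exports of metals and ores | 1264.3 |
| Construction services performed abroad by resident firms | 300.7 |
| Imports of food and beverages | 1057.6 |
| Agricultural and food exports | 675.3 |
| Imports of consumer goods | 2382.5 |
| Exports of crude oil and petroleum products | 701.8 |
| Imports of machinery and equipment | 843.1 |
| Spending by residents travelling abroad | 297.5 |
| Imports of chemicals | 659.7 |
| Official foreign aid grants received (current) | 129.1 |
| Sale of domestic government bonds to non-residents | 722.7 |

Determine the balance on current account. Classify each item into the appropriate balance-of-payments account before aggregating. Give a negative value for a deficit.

Goods: -659.7 - 2382.5 + 1264.3 + 701.8 - 1057.6 - 843.1 + 675.3 = -2301.5
Services: -297.5 + 270.1 - 197.4 + 300.7 + 309.5 = 385.4
Secondary income: -295.5 - 115.1 + 129.1 = -281.5
Current account = (-2301.5) + 385.4 + (-281.5) = -2197.6
(Excluded from the current account — capital account: capital transfers received from emigrants 91.7; financial account: sale of domestic government bonds to non-residents 722.7.)

-2197.6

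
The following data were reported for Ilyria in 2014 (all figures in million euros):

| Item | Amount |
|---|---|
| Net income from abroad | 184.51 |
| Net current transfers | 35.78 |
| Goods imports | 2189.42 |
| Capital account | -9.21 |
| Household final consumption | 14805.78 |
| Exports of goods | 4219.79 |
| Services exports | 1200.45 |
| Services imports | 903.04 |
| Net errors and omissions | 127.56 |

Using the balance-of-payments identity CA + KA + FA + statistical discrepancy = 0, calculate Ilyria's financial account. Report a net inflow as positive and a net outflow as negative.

-2666.42

Goods balance = 4219.79 - 2189.42 = 2030.37
Services balance = 1200.45 - 903.04 = 297.41
Trade balance (goods + services) = 2030.37 + 297.41 = 2327.78
Net primary income = 184.51
Net secondary income = 35.78
Current account = 2327.78 + 184.51 + 35.78 = 2548.07
Financial account = -(2548.07 + (-9.21) + 127.56) = -2666.42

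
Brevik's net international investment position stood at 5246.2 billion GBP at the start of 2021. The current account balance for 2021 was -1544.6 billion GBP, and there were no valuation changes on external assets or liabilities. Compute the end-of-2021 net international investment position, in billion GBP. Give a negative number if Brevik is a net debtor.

With no valuation effects, change in NIIP = current account = -1544.6
End-of-year NIIP = 5246.2 + (-1544.6) = 3701.6

3701.6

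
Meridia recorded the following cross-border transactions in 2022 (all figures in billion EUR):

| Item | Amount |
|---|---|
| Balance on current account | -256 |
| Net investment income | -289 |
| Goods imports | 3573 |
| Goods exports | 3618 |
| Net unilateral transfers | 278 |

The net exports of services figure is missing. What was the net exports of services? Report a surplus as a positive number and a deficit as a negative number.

Current account = goods balance + services balance + net primary income + net secondary income
Sum of the known components = 34
Net exports of services = CA - (known components) = -256 - 34 = -290

-290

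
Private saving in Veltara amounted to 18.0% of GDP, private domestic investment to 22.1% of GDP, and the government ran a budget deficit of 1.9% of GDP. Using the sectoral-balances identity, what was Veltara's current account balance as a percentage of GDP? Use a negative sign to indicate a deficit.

By the sectoral-balances identity, CA = (S_private - I) + (T - G).
Private balance = 18.0 - 22.1 = -4.1
Government balance (T - G) = -1.9
CA = -4.1 + (-1.9) = -6.0

-6.0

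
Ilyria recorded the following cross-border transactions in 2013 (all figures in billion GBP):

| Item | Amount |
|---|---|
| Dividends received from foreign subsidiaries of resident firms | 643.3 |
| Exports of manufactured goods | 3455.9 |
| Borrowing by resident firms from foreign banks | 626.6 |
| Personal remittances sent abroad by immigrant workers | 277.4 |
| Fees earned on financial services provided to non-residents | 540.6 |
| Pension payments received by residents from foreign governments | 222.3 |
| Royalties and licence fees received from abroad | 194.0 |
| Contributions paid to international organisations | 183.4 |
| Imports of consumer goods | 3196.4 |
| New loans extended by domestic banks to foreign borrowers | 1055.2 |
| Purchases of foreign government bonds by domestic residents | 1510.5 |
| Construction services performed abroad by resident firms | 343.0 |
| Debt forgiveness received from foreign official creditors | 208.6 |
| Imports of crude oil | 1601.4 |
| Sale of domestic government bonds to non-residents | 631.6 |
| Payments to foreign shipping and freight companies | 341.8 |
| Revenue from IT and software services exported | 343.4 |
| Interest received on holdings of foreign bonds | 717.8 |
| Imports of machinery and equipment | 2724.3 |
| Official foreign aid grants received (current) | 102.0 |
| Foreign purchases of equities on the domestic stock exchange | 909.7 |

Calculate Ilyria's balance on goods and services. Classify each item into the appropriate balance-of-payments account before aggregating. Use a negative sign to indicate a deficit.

-2987.0

Goods: -1601.4 - 3196.4 + 3455.9 - 2724.3 = -4066.2
Services: 540.6 + 194.0 + 343.4 - 341.8 + 343.0 = 1079.2
Trade balance = -4066.2 + 1079.2 = -2987.0
(Excluded from the trade balance — primary income: dividends received from foreign subsidiaries of resident firms 643.3, interest received on holdings of foreign bonds 717.8; financial account: borrowing by resident firms from foreign banks 626.6, new loans extended by domestic banks to foreign borrowers 1055.2, purchases of foreign government bonds by domestic residents 1510.5, sale of domestic government bonds to non-residents 631.6, foreign purchases of equities on the domestic stock exchange 909.7; secondary income: personal remittances sent abroad by immigrant workers 277.4, pension payments received by residents from foreign governments 222.3, contributions paid to international organisations 183.4, official foreign aid grants received (current) 102.0; capital account: debt forgiveness received from foreign official creditors 208.6.)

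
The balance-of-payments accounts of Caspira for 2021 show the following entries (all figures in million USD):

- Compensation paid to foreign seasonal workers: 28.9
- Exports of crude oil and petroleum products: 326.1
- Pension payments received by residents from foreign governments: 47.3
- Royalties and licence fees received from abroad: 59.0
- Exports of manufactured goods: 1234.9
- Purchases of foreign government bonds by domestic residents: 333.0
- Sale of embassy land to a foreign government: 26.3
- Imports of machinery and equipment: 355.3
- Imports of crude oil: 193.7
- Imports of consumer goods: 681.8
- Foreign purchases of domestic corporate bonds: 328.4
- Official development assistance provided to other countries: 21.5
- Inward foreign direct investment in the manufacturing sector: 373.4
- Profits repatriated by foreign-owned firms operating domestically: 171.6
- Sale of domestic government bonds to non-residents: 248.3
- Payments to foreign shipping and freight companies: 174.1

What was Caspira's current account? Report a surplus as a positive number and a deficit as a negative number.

40.4

Goods: -681.8 - 355.3 - 193.7 + 326.1 + 1234.9 = 330.2
Services: -174.1 + 59.0 = -115.1
Primary income: -171.6 - 28.9 = -200.5
Secondary income: 47.3 - 21.5 = 25.8
Current account = 330.2 + (-115.1) + (-200.5) + 25.8 = 40.4
(Excluded from the current account — financial account: purchases of foreign government bonds by domestic residents 333.0, foreign purchases of domestic corporate bonds 328.4, inward foreign direct investment in the manufacturing sector 373.4, sale of domestic government bonds to non-residents 248.3; capital account: sale of embassy land to a foreign government 26.3.)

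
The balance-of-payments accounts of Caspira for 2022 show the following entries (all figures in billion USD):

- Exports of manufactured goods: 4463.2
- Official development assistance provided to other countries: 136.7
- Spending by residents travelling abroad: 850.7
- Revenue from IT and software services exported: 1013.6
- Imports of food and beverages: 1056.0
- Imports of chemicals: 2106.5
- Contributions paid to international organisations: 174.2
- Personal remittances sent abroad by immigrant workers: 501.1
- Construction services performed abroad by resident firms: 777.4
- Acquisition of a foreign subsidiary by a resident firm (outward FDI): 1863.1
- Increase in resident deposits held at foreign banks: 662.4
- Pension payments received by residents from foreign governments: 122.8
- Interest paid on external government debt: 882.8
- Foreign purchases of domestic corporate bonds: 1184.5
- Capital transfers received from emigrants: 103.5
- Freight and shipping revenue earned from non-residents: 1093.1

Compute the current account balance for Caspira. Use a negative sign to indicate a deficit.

1762.1

Goods: -1056.0 - 2106.5 + 4463.2 = 1300.7
Services: 777.4 + 1093.1 + 1013.6 - 850.7 = 2033.4
Primary income: -882.8
Secondary income: -174.2 + 122.8 - 501.1 - 136.7 = -689.2
Current account = 1300.7 + 2033.4 + (-882.8) + (-689.2) = 1762.1
(Excluded from the current account — financial account: acquisition of a foreign subsidiary by a resident firm (outward FDI) 1863.1, increase in resident deposits held at foreign banks 662.4, foreign purchases of domestic corporate bonds 1184.5; capital account: capital transfers received from emigrants 103.5.)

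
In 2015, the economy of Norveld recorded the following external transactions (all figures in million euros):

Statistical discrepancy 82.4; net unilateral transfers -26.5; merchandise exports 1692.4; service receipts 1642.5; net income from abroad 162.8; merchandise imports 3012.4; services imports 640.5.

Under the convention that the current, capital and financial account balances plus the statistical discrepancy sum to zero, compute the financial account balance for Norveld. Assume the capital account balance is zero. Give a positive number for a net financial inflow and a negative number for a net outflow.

99.3

Goods balance = 1692.4 - 3012.4 = -1320.0
Services balance = 1642.5 - 640.5 = 1002.0
Trade balance (goods + services) = -1320.0 + 1002.0 = -318.0
Net primary income = 162.8
Net secondary income = -26.5
Current account = -318.0 + 162.8 + (-26.5) = -181.7
Financial account = -(-181.7 + 82.4) = 99.3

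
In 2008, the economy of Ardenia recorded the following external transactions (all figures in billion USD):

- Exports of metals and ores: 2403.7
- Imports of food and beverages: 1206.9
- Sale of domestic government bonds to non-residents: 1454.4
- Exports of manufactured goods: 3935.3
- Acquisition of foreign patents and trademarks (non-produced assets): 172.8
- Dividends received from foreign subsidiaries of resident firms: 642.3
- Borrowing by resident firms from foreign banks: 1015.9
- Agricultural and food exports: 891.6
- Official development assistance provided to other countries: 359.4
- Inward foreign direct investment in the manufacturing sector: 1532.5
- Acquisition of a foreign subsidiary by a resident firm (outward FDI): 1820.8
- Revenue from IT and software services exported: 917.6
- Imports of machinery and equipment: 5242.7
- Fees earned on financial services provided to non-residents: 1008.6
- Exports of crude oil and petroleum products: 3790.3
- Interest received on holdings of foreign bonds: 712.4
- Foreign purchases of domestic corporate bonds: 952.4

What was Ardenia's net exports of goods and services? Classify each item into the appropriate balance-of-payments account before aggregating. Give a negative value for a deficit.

Goods: 2403.7 + 3790.3 - 5242.7 + 3935.3 - 1206.9 + 891.6 = 4571.3
Services: 917.6 + 1008.6 = 1926.2
Trade balance = 4571.3 + 1926.2 = 6497.5
(Excluded from the trade balance — financial account: sale of domestic government bonds to non-residents 1454.4, borrowing by resident firms from foreign banks 1015.9, inward foreign direct investment in the manufacturing sector 1532.5, acquisition of a foreign subsidiary by a resident firm (outward FDI) 1820.8, foreign purchases of domestic corporate bonds 952.4; capital account: acquisition of foreign patents and trademarks (non-produced assets) 172.8; primary income: dividends received from foreign subsidiaries of resident firms 642.3, interest received on holdings of foreign bonds 712.4; secondary income: official development assistance provided to other countries 359.4.)

6497.5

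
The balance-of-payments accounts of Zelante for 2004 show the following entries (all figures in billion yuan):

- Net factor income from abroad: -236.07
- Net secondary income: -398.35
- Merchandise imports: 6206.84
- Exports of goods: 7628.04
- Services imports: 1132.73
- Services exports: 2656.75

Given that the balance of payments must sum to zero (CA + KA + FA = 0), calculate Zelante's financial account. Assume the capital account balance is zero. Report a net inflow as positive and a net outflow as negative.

-2310.80

Goods balance = 7628.04 - 6206.84 = 1421.20
Services balance = 2656.75 - 1132.73 = 1524.02
Trade balance (goods + services) = 1421.20 + 1524.02 = 2945.22
Net primary income = -236.07
Net secondary income = -398.35
Current account = 2945.22 + (-236.07) + (-398.35) = 2310.80
Financial account = -(2310.80) = -2310.80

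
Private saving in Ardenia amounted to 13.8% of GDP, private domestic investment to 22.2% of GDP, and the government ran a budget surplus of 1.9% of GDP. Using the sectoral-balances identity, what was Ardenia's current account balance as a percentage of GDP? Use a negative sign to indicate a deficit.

By the sectoral-balances identity, CA = (S_private - I) + (T - G).
Private balance = 13.8 - 22.2 = -8.4
Government balance (T - G) = 1.9
CA = -8.4 + 1.9 = -6.5

-6.5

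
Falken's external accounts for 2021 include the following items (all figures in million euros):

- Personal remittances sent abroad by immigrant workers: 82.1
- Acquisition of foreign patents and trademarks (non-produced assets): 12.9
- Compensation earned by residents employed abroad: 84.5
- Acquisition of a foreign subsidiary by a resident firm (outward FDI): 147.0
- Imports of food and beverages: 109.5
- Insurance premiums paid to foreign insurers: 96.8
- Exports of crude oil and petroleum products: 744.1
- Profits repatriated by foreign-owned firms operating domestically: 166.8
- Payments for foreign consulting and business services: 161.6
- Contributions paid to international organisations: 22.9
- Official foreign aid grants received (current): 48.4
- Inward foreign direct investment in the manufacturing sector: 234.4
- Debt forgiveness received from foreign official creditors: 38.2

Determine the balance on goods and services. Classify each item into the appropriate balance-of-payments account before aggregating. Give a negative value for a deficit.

376.2

Goods: -109.5 + 744.1 = 634.6
Services: -96.8 - 161.6 = -258.4
Trade balance = 634.6 + (-258.4) = 376.2
(Excluded from the trade balance — secondary income: personal remittances sent abroad by immigrant workers 82.1, contributions paid to international organisations 22.9, official foreign aid grants received (current) 48.4; capital account: acquisition of foreign patents and trademarks (non-produced assets) 12.9, debt forgiveness received from foreign official creditors 38.2; primary income: compensation earned by residents employed abroad 84.5, profits repatriated by foreign-owned firms operating domestically 166.8; financial account: acquisition of a foreign subsidiary by a resident firm (outward FDI) 147.0, inward foreign direct investment in the manufacturing sector 234.4.)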